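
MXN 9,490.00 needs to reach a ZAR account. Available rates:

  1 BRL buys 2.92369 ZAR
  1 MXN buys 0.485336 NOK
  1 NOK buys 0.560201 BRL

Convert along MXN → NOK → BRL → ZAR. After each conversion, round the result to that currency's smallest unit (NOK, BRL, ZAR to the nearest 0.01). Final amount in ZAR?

MXN 9,490.00 × 0.485336 = NOK 4,605.84
NOK 4,605.84 × 0.560201 = BRL 2,580.20
BRL 2,580.20 × 2.92369 = ZAR 7,543.70

ZAR 7,543.70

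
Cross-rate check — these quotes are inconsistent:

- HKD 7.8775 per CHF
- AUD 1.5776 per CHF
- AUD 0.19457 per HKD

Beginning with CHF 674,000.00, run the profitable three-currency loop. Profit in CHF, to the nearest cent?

Profit: CHF 19,733.24

Profitable loop is CHF → AUD → HKD → CHF:
CHF 674,000.00 × 1.5776 = AUD 1,063,302.40
AUD 1,063,302.40 ÷ 0.19457 = HKD 5,464,883.59
HKD 5,464,883.59 ÷ 7.8775 = CHF 693,733.24
Profit = CHF 693,733.24 − CHF 674,000.00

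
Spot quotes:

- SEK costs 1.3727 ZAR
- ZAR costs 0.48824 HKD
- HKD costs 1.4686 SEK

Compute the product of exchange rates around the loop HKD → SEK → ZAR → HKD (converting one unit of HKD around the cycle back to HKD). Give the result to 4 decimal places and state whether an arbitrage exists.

Around HKD → SEK → ZAR → HKD: 1 × 1.4686 × 1.3727 × 0.48824 = 0.984266
Product < 1; profitable direction is HKD → ZAR → SEK → HKD.

0.9843 (arbitrage exists)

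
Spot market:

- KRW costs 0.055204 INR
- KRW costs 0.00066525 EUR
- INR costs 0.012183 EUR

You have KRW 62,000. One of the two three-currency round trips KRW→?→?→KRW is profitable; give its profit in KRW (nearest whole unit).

Profitable loop is KRW → INR → EUR → KRW:
KRW 62,000 × 0.055204 = INR 3,422.65
INR 3,422.65 × 0.012183 = EUR 41.70
EUR 41.70 ÷ 0.00066525 = KRW 62,680
Profit = KRW 62,680 − KRW 62,000

Profit: KRW 680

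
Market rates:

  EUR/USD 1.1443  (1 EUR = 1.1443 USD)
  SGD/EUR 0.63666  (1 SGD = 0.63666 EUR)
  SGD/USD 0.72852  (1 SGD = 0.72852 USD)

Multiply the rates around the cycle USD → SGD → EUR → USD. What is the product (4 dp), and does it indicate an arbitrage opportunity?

Around USD → SGD → EUR → USD: 1 ÷ 0.72852 × 0.63666 × 1.1443 = 1.000014
Product ≈ 1 (deviation 0.001%, within rounding noise).

1.0000 (no arbitrage)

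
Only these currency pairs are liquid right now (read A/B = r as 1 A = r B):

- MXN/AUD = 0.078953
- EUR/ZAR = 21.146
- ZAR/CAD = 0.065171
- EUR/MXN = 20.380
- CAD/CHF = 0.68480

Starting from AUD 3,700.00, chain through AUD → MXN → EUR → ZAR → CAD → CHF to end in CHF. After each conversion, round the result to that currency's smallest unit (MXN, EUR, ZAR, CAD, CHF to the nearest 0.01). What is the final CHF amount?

CHF 2,170.08

AUD 3,700.00 ÷ 0.078953 = MXN 46,863.32
MXN 46,863.32 ÷ 20.380 = EUR 2,299.48
EUR 2,299.48 × 21.146 = ZAR 48,624.80
ZAR 48,624.80 × 0.065171 = CAD 3,168.93
CAD 3,168.93 × 0.68480 = CHF 2,170.08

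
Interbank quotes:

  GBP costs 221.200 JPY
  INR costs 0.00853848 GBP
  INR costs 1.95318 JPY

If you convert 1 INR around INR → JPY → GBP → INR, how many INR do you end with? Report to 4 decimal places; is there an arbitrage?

1.0341 (arbitrage exists)

Around INR → JPY → GBP → INR: 1 × 1.95318 ÷ 221.200 ÷ 0.00853848 = 1.034133
Product > 1; profitable direction is INR → JPY → GBP → INR.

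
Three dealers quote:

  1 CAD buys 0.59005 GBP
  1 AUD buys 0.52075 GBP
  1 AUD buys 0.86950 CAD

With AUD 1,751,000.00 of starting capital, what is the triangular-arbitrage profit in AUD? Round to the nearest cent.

Profit: AUD 26,284.79

Profitable loop is AUD → GBP → CAD → AUD:
AUD 1,751,000.00 × 0.52075 = GBP 911,833.25
GBP 911,833.25 ÷ 0.59005 = CAD 1,545,349.12
CAD 1,545,349.12 ÷ 0.86950 = AUD 1,777,284.79
Profit = AUD 1,777,284.79 − AUD 1,751,000.00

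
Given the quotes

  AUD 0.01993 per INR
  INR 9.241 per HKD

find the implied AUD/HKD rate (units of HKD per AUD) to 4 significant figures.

AUD/HKD = 5.430

1 AUD ÷ 0.01993 = 50.1756 INR
50.1756 INR ÷ 9.241 = 5.42967 HKD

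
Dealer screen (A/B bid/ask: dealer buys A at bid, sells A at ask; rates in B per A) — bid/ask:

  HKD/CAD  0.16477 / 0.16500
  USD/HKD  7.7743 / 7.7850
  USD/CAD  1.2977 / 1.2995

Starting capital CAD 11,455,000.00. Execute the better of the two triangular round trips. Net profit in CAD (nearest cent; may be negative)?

Net profit: CAD 117,490.61

Best loop CAD → HKD → USD → CAD:
CAD 11,455,000.00 ÷ 0.16500 (buy HKD at ask) = HKD 69,424,242.42
HKD 69,424,242.42 ÷ 7.7850 (buy USD at ask) = USD 8,917,693.31
USD 8,917,693.31 × 1.2977 (sell USD at bid) = CAD 11,572,490.61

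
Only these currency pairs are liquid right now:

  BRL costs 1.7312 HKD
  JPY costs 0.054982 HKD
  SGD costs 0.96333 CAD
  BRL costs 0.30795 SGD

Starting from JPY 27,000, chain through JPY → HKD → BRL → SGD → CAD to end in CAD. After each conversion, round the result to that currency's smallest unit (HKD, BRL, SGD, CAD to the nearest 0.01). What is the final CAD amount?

CAD 254.39

JPY 27,000 × 0.054982 = HKD 1,484.51
HKD 1,484.51 ÷ 1.7312 = BRL 857.50
BRL 857.50 × 0.30795 = SGD 264.07
SGD 264.07 × 0.96333 = CAD 254.39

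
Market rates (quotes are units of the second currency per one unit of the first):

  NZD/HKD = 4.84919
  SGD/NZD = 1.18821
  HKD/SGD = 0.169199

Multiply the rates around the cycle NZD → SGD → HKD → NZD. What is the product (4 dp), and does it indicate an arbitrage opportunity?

Around NZD → SGD → HKD → NZD: 1 ÷ 1.18821 ÷ 0.169199 ÷ 4.84919 = 1.025746
Product > 1; profitable direction is NZD → SGD → HKD → NZD.

1.0257 (arbitrage exists)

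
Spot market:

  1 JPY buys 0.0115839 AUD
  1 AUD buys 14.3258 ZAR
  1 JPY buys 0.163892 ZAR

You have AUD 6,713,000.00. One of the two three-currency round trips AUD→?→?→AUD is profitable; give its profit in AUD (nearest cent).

Profit: AUD 84,239.55

Profitable loop is AUD → ZAR → JPY → AUD:
AUD 6,713,000.00 × 14.3258 = ZAR 96,169,095.40
ZAR 96,169,095.40 ÷ 0.163892 = JPY 586,783,341
JPY 586,783,341 × 0.0115839 = AUD 6,797,239.55
Profit = AUD 6,797,239.55 − AUD 6,713,000.00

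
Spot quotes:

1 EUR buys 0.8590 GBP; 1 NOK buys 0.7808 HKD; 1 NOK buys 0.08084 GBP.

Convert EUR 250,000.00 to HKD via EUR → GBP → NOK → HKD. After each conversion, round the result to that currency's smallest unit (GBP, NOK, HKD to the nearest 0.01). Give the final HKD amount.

HKD 2,074,181.10

EUR 250,000.00 × 0.8590 = GBP 214,750.00
GBP 214,750.00 ÷ 0.08084 = NOK 2,656,481.94
NOK 2,656,481.94 × 0.7808 = HKD 2,074,181.10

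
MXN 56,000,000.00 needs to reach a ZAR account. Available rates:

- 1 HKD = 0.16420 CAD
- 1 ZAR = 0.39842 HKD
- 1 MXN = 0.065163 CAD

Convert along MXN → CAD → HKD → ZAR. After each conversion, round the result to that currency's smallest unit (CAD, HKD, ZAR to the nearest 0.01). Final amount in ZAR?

ZAR 55,779,525.22

MXN 56,000,000.00 × 0.065163 = CAD 3,649,128.00
CAD 3,649,128.00 ÷ 0.16420 = HKD 22,223,678.44
HKD 22,223,678.44 ÷ 0.39842 = ZAR 55,779,525.22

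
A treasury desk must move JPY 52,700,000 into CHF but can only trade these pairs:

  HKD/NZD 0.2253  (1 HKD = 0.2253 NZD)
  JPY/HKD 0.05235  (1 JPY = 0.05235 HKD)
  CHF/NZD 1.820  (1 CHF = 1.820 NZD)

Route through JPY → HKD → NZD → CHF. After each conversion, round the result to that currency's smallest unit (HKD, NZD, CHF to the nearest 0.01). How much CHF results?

JPY 52,700,000 × 0.05235 = HKD 2,758,845.00
HKD 2,758,845.00 × 0.2253 = NZD 621,567.78
NZD 621,567.78 ÷ 1.820 = CHF 341,520.76

CHF 341,520.76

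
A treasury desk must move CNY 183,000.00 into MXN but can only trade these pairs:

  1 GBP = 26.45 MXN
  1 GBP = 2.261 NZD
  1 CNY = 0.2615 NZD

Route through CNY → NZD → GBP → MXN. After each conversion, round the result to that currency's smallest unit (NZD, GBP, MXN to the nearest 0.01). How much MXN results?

CNY 183,000.00 × 0.2615 = NZD 47,854.50
NZD 47,854.50 ÷ 2.261 = GBP 21,165.19
GBP 21,165.19 × 26.45 = MXN 559,819.28

MXN 559,819.28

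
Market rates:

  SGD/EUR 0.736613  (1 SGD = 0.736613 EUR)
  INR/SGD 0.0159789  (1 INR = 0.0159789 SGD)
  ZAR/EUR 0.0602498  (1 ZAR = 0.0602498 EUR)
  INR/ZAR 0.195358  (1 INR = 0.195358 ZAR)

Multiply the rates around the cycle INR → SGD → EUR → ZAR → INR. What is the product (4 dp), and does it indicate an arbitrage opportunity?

Around INR → SGD → EUR → ZAR → INR: 1 × 0.0159789 × 0.736613 ÷ 0.0602498 ÷ 0.195358 = 0.999999
Product ≈ 1 (deviation 0.000%, within rounding noise).

1.0000 (no arbitrage)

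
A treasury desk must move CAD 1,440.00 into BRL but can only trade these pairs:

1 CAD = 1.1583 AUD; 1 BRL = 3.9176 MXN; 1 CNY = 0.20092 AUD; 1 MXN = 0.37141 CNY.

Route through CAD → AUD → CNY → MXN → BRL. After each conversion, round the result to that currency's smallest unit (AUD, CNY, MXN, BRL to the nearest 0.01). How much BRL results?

CAD 1,440.00 × 1.1583 = AUD 1,667.95
AUD 1,667.95 ÷ 0.20092 = CNY 8,301.56
CNY 8,301.56 ÷ 0.37141 = MXN 22,351.47
MXN 22,351.47 ÷ 3.9176 = BRL 5,705.40

BRL 5,705.40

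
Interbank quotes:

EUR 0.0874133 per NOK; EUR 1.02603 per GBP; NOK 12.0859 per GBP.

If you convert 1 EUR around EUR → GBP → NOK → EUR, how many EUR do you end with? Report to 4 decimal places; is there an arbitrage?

Around EUR → GBP → NOK → EUR: 1 ÷ 1.02603 × 12.0859 × 0.0874133 = 1.029666
Product > 1; profitable direction is EUR → GBP → NOK → EUR.

1.0297 (arbitrage exists)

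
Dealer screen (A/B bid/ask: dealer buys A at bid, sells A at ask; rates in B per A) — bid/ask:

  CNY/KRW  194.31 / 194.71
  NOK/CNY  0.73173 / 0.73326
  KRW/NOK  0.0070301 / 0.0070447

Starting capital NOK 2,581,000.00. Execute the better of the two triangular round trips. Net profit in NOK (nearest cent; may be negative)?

Net result: NOK -1,143.68 (no profitable arbitrage after spreads)

Best loop NOK → CNY → KRW → NOK:
NOK 2,581,000.00 × 0.73173 (sell NOK at bid) = CNY 1,888,595.13
CNY 1,888,595.13 × 194.31 (sell CNY at bid) = KRW 366,972,920
KRW 366,972,920 × 0.0070301 (sell KRW at bid) = NOK 2,579,856.32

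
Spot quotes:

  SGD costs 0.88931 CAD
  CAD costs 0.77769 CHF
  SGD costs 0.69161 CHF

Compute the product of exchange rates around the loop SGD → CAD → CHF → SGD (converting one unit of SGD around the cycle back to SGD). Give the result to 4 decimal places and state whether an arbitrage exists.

1.0000 (no arbitrage)

Around SGD → CAD → CHF → SGD: 1 × 0.88931 × 0.77769 ÷ 0.69161 = 0.999996
Product ≈ 1 (deviation 0.000%, within rounding noise).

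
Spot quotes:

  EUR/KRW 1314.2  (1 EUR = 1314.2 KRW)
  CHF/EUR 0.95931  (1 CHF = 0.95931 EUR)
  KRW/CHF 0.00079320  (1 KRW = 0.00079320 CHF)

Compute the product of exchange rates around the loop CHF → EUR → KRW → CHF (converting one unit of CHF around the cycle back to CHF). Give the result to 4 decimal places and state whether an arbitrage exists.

1.0000 (no arbitrage)

Around CHF → EUR → KRW → CHF: 1 × 0.95931 × 1314.2 × 0.00079320 = 1.000007
Product ≈ 1 (deviation 0.001%, within rounding noise).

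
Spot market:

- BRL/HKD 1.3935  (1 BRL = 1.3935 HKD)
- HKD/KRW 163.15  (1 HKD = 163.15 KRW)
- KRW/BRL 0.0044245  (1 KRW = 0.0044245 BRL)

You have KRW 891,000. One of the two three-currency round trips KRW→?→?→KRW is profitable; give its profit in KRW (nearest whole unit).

Profit: KRW 5,264

Profitable loop is KRW → BRL → HKD → KRW:
KRW 891,000 × 0.0044245 = BRL 3,942.23
BRL 3,942.23 × 1.3935 = HKD 5,493.50
HKD 5,493.50 × 163.15 = KRW 896,264
Profit = KRW 896,264 − KRW 891,000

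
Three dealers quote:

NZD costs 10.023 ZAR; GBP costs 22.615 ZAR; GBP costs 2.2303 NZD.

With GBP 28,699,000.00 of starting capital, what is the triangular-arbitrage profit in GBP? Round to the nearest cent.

Profitable loop is GBP → ZAR → NZD → GBP:
GBP 28,699,000.00 × 22.615 = ZAR 649,027,885.00
ZAR 649,027,885.00 ÷ 10.023 = NZD 64,753,854.63
NZD 64,753,854.63 ÷ 2.2303 = GBP 29,033,697.10
Profit = GBP 29,033,697.10 − GBP 28,699,000.00

Profit: GBP 334,697.10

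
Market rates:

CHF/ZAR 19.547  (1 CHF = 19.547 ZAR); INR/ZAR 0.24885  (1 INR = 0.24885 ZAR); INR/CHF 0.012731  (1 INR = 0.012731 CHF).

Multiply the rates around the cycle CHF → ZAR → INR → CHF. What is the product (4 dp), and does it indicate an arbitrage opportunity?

1.0000 (no arbitrage)

Around CHF → ZAR → INR → CHF: 1 × 19.547 ÷ 0.24885 × 0.012731 = 1.000011
Product ≈ 1 (deviation 0.001%, within rounding noise).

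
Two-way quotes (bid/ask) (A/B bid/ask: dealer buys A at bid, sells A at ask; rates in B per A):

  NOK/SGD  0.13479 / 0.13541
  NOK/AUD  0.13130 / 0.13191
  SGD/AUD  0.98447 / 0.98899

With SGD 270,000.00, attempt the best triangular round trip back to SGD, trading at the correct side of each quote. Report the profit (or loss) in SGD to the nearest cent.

Net profit: SGD 1,610.28

Best loop SGD → AUD → NOK → SGD:
SGD 270,000.00 × 0.98447 (sell SGD at bid) = AUD 265,806.90
AUD 265,806.90 ÷ 0.13191 (buy NOK at ask) = NOK 2,015,062.54
NOK 2,015,062.54 × 0.13479 (sell NOK at bid) = SGD 271,610.28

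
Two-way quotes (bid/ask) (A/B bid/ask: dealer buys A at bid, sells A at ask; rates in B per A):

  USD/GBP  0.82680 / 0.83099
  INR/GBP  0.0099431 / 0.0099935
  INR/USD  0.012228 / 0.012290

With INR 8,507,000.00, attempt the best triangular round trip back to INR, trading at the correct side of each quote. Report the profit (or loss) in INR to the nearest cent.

Net profit: INR 99,264.99

Best loop INR → USD → GBP → INR:
INR 8,507,000.00 × 0.012228 (sell INR at bid) = USD 104,023.60
USD 104,023.60 × 0.82680 (sell USD at bid) = GBP 86,006.71
GBP 86,006.71 ÷ 0.0099935 (buy INR at ask) = INR 8,606,264.99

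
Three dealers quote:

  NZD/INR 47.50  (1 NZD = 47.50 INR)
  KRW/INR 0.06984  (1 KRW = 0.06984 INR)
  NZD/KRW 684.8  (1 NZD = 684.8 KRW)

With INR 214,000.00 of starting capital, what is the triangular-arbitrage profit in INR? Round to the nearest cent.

Profit: INR 1,470.66

Profitable loop is INR → NZD → KRW → INR:
INR 214,000.00 ÷ 47.50 = NZD 4,505.26
NZD 4,505.26 × 684.8 = KRW 3,085,204
KRW 3,085,204 × 0.06984 = INR 215,470.66
Profit = INR 215,470.66 − INR 214,000.00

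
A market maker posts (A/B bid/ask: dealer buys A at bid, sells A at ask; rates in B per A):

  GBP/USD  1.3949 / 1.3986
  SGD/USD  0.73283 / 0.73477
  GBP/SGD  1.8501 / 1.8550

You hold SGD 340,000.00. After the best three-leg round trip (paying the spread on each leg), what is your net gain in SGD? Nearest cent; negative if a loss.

Net profit: SGD 7,957.87

Best loop SGD → GBP → USD → SGD:
SGD 340,000.00 ÷ 1.8550 (buy GBP at ask) = GBP 183,288.41
GBP 183,288.41 × 1.3949 (sell GBP at bid) = USD 255,669.00
USD 255,669.00 ÷ 0.73477 (buy SGD at ask) = SGD 347,957.87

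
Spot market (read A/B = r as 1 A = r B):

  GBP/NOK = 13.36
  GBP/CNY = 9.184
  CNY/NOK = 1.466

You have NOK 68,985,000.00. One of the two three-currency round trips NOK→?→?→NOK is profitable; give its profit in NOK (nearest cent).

Profitable loop is NOK → GBP → CNY → NOK:
NOK 68,985,000.00 ÷ 13.36 = GBP 5,163,547.90
GBP 5,163,547.90 × 9.184 = CNY 47,422,023.95
CNY 47,422,023.95 × 1.466 = NOK 69,520,687.11
Profit = NOK 69,520,687.11 − NOK 68,985,000.00

Profit: NOK 535,687.11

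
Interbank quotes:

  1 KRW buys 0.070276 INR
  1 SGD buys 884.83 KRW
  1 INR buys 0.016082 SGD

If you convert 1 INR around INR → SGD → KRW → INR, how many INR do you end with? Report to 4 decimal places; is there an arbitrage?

Around INR → SGD → KRW → INR: 1 × 0.016082 × 884.83 × 0.070276 = 1.000016
Product ≈ 1 (deviation 0.002%, within rounding noise).

1.0000 (no arbitrage)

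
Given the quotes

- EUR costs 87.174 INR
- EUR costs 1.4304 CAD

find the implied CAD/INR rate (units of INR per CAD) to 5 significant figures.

1 CAD ÷ 1.4304 = 0.699105 EUR
0.699105 EUR × 87.174 = 60.9438 INR

CAD/INR = 60.944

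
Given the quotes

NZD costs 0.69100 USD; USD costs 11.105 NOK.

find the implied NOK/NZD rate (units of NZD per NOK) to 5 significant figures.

NOK/NZD = 0.13032

1 NOK ÷ 11.105 = 0.0900495 USD
0.0900495 USD ÷ 0.69100 = 0.130318 NZD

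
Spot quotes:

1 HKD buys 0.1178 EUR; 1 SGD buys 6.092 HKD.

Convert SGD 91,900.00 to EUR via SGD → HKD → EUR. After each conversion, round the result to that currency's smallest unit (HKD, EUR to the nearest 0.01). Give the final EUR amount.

EUR 65,950.90

SGD 91,900.00 × 6.092 = HKD 559,854.80
HKD 559,854.80 × 0.1178 = EUR 65,950.90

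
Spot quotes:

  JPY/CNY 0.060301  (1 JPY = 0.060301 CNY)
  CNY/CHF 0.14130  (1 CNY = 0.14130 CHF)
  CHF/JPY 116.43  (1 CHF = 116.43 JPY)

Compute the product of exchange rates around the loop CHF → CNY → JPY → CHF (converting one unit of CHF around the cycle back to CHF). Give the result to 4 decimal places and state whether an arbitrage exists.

1.0080 (arbitrage exists)

Around CHF → CNY → JPY → CHF: 1 ÷ 0.14130 ÷ 0.060301 ÷ 116.43 = 1.008018
Product > 1; profitable direction is CHF → CNY → JPY → CHF.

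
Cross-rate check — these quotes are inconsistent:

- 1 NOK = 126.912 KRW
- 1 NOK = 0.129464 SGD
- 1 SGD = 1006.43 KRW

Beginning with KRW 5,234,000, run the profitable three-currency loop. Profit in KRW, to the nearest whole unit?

Profit: KRW 139,579

Profitable loop is KRW → NOK → SGD → KRW:
KRW 5,234,000 ÷ 126.912 = NOK 41,241.17
NOK 41,241.17 × 0.129464 = SGD 5,339.25
SGD 5,339.25 × 1006.43 = KRW 5,373,579
Profit = KRW 5,373,579 − KRW 5,234,000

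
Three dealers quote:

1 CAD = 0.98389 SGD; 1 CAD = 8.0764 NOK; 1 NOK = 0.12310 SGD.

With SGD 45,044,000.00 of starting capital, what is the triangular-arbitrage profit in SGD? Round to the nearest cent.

Profit: SGD 472,229.27

Profitable loop is SGD → CAD → NOK → SGD:
SGD 45,044,000.00 ÷ 0.98389 = CAD 45,781,540.62
CAD 45,781,540.62 × 8.0764 = NOK 369,750,034.66
NOK 369,750,034.66 × 0.12310 = SGD 45,516,229.27
Profit = SGD 45,516,229.27 − SGD 45,044,000.00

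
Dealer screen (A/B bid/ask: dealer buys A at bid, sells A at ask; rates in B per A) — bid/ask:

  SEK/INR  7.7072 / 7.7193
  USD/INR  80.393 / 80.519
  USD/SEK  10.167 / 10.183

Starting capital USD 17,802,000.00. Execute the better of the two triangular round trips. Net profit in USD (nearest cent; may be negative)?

Best loop USD → INR → SEK → USD:
USD 17,802,000.00 × 80.393 (sell USD at bid) = INR 1,431,156,186.00
INR 1,431,156,186.00 ÷ 7.7193 (buy SEK at ask) = SEK 185,399,736.50
SEK 185,399,736.50 ÷ 10.183 (buy USD at ask) = USD 18,206,789.40

Net profit: USD 404,789.40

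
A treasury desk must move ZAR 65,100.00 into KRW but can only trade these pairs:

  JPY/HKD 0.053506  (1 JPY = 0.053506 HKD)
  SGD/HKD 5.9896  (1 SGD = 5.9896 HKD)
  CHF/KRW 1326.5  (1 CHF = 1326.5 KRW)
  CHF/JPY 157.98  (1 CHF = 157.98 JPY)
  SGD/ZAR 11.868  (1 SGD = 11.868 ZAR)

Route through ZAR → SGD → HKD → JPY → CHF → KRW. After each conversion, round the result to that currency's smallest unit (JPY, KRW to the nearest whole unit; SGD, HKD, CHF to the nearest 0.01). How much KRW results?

ZAR 65,100.00 ÷ 11.868 = SGD 5,485.34
SGD 5,485.34 × 5.9896 = HKD 32,854.99
HKD 32,854.99 ÷ 0.053506 = JPY 614,043
JPY 614,043 ÷ 157.98 = CHF 3,886.84
CHF 3,886.84 × 1326.5 = KRW 5,155,893

KRW 5,155,893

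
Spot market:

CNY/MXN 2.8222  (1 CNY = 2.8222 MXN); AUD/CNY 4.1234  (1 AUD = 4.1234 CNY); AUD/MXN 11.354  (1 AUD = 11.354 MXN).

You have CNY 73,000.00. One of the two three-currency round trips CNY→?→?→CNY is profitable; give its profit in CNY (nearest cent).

Profit: CNY 1,819.92

Profitable loop is CNY → MXN → AUD → CNY:
CNY 73,000.00 × 2.8222 = MXN 206,020.60
MXN 206,020.60 ÷ 11.354 = AUD 18,145.20
AUD 18,145.20 × 4.1234 = CNY 74,819.92
Profit = CNY 74,819.92 − CNY 73,000.00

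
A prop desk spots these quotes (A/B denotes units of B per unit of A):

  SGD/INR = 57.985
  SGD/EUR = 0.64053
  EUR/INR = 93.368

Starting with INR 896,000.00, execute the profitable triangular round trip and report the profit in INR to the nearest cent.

Profit: INR 28,123.21

Profitable loop is INR → SGD → EUR → INR:
INR 896,000.00 ÷ 57.985 = SGD 15,452.27
SGD 15,452.27 × 0.64053 = EUR 9,897.64
EUR 9,897.64 × 93.368 = INR 924,123.21
Profit = INR 924,123.21 − INR 896,000.00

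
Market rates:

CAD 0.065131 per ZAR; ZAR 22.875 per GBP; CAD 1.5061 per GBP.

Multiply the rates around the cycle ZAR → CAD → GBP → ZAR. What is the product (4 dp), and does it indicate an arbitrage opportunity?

0.9892 (arbitrage exists)

Around ZAR → CAD → GBP → ZAR: 1 × 0.065131 ÷ 1.5061 × 22.875 = 0.989225
Product < 1; profitable direction is ZAR → GBP → CAD → ZAR.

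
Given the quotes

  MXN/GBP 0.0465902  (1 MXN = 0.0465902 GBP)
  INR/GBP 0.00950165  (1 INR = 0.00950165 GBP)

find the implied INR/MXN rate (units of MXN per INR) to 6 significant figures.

INR/MXN = 0.203941

1 INR × 0.00950165 = 0.00950165 GBP
0.00950165 GBP ÷ 0.0465902 = 0.203941 MXN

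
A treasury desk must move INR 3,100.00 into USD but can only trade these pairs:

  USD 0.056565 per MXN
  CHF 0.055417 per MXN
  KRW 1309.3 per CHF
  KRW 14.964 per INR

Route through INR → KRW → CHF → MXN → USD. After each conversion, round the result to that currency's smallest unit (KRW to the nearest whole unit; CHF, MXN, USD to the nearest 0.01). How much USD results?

USD 36.16

INR 3,100.00 × 14.964 = KRW 46,388
KRW 46,388 ÷ 1309.3 = CHF 35.43
CHF 35.43 ÷ 0.055417 = MXN 639.33
MXN 639.33 × 0.056565 = USD 36.16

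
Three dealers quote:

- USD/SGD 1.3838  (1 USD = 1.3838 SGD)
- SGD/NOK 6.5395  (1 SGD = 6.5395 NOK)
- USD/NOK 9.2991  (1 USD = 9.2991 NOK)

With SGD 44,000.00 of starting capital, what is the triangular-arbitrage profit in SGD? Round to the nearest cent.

Profitable loop is SGD → USD → NOK → SGD:
SGD 44,000.00 ÷ 1.3838 = USD 31,796.50
USD 31,796.50 × 9.2991 = NOK 295,678.86
NOK 295,678.86 ÷ 6.5395 = SGD 45,214.29
Profit = SGD 45,214.29 − SGD 44,000.00

Profit: SGD 1,214.29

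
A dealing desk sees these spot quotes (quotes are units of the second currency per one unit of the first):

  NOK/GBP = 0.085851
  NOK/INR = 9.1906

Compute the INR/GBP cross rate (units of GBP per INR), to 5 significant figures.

1 INR ÷ 9.1906 = 0.108807 NOK
0.108807 NOK × 0.085851 = 0.00934117 GBP

INR/GBP = 0.0093412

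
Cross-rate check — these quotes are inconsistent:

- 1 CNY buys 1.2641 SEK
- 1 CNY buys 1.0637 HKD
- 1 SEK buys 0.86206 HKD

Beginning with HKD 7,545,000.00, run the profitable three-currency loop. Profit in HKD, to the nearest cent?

Profit: HKD 184,635.42

Profitable loop is HKD → CNY → SEK → HKD:
HKD 7,545,000.00 ÷ 1.0637 = CNY 7,093,165.37
CNY 7,093,165.37 × 1.2641 = SEK 8,966,470.34
SEK 8,966,470.34 × 0.86206 = HKD 7,729,635.42
Profit = HKD 7,729,635.42 − HKD 7,545,000.00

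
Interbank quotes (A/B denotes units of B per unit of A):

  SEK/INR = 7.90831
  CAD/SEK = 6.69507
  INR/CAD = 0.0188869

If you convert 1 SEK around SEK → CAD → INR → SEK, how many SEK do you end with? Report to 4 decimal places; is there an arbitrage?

1.0000 (no arbitrage)

Around SEK → CAD → INR → SEK: 1 ÷ 6.69507 ÷ 0.0188869 ÷ 7.90831 = 1.000001
Product ≈ 1 (deviation 0.000%, within rounding noise).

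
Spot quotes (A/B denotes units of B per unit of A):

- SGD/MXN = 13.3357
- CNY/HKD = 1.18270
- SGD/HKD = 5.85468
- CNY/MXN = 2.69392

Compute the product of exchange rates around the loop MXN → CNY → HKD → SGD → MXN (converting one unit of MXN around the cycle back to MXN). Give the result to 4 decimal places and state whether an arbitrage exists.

Around MXN → CNY → HKD → SGD → MXN: 1 ÷ 2.69392 × 1.18270 ÷ 5.85468 × 13.3357 = 1.000006
Product ≈ 1 (deviation 0.001%, within rounding noise).

1.0000 (no arbitrage)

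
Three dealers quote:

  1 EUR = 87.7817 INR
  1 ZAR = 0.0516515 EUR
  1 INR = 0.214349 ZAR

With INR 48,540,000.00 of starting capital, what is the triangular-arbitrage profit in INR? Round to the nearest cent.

Profitable loop is INR → EUR → ZAR → INR:
INR 48,540,000.00 ÷ 87.7817 = EUR 552,962.63
EUR 552,962.63 ÷ 0.0516515 = ZAR 10,705,645.21
ZAR 10,705,645.21 ÷ 0.214349 = INR 49,944,927.23
Profit = INR 49,944,927.23 − INR 48,540,000.00

Profit: INR 1,404,927.23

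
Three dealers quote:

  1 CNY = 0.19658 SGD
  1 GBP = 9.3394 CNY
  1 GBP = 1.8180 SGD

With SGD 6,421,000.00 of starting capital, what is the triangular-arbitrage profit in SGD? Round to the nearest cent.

Profitable loop is SGD → GBP → CNY → SGD:
SGD 6,421,000.00 ÷ 1.8180 = GBP 3,531,903.19
GBP 3,531,903.19 × 9.3394 = CNY 32,985,856.66
CNY 32,985,856.66 × 0.19658 = SGD 6,484,359.70
Profit = SGD 6,484,359.70 − SGD 6,421,000.00

Profit: SGD 63,359.70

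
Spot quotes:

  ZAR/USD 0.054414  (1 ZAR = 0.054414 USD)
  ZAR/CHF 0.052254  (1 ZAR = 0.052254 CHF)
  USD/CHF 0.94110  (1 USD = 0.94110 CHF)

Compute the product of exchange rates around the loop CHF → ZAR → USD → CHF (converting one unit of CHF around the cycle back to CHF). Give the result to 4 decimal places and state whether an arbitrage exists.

Around CHF → ZAR → USD → CHF: 1 ÷ 0.052254 × 0.054414 × 0.94110 = 0.980002
Product < 1; profitable direction is CHF → USD → ZAR → CHF.

0.9800 (arbitrage exists)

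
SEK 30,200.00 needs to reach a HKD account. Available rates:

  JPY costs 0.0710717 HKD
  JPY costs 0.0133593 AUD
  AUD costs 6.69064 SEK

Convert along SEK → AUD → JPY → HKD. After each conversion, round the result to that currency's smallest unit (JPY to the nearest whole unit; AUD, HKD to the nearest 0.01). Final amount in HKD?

HKD 24,013.35

SEK 30,200.00 ÷ 6.69064 = AUD 4,513.77
AUD 4,513.77 ÷ 0.0133593 = JPY 337,875
JPY 337,875 × 0.0710717 = HKD 24,013.35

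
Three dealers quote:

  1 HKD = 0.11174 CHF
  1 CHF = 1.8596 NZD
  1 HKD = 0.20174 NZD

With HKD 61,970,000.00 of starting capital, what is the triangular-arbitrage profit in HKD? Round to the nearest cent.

Profit: HKD 1,858,947.64

Profitable loop is HKD → CHF → NZD → HKD:
HKD 61,970,000.00 × 0.11174 = CHF 6,924,527.80
CHF 6,924,527.80 × 1.8596 = NZD 12,876,851.90
NZD 12,876,851.90 ÷ 0.20174 = HKD 63,828,947.64
Profit = HKD 63,828,947.64 − HKD 61,970,000.00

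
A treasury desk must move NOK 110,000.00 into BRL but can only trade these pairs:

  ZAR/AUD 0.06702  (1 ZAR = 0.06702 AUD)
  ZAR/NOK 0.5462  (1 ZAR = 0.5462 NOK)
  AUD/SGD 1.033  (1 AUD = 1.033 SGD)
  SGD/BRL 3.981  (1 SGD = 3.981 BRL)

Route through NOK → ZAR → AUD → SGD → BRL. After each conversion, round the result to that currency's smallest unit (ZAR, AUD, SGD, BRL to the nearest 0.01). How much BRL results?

NOK 110,000.00 ÷ 0.5462 = ZAR 201,391.43
ZAR 201,391.43 × 0.06702 = AUD 13,497.25
AUD 13,497.25 × 1.033 = SGD 13,942.66
SGD 13,942.66 × 3.981 = BRL 55,505.73

BRL 55,505.73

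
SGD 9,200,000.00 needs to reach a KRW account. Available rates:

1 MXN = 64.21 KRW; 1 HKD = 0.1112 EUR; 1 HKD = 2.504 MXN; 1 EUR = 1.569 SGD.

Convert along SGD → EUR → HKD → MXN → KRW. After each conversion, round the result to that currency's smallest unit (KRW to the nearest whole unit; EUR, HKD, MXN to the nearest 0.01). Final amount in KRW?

KRW 8,478,071,809

SGD 9,200,000.00 ÷ 1.569 = EUR 5,863,607.39
EUR 5,863,607.39 ÷ 0.1112 = HKD 52,730,282.28
HKD 52,730,282.28 × 2.504 = MXN 132,036,626.83
MXN 132,036,626.83 × 64.21 = KRW 8,478,071,809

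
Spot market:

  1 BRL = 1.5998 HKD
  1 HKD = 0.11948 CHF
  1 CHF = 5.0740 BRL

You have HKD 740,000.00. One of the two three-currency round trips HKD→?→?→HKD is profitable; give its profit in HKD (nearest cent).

Profitable loop is HKD → BRL → CHF → HKD:
HKD 740,000.00 ÷ 1.5998 = BRL 462,557.82
BRL 462,557.82 ÷ 5.0740 = CHF 91,162.36
CHF 91,162.36 ÷ 0.11948 = HKD 762,992.64
Profit = HKD 762,992.64 − HKD 740,000.00

Profit: HKD 22,992.64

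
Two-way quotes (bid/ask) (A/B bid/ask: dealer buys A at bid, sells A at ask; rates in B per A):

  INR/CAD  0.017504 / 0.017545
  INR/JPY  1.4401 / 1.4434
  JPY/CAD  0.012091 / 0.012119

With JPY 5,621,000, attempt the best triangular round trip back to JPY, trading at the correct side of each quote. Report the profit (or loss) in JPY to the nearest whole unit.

Best loop JPY → INR → CAD → JPY:
JPY 5,621,000 ÷ 1.4434 (buy INR at ask) = INR 3,894,277.40
INR 3,894,277.40 × 0.017504 (sell INR at bid) = CAD 68,165.43
CAD 68,165.43 ÷ 0.012119 (buy JPY at ask) = JPY 5,624,675

Net profit: JPY 3,675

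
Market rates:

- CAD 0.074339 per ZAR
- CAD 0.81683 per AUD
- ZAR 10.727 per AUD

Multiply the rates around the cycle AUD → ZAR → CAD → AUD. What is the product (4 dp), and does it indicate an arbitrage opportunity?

0.9763 (arbitrage exists)

Around AUD → ZAR → CAD → AUD: 1 × 10.727 × 0.074339 ÷ 0.81683 = 0.976255
Product < 1; profitable direction is AUD → CAD → ZAR → AUD.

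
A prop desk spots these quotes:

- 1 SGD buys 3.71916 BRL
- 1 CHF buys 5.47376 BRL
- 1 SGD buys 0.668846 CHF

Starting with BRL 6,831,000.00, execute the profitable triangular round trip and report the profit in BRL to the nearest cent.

Profit: BRL 108,325.54

Profitable loop is BRL → CHF → SGD → BRL:
BRL 6,831,000.00 ÷ 5.47376 = CHF 1,247,953.87
CHF 1,247,953.87 ÷ 0.668846 = SGD 1,865,831.41
SGD 1,865,831.41 × 3.71916 = BRL 6,939,325.54
Profit = BRL 6,939,325.54 − BRL 6,831,000.00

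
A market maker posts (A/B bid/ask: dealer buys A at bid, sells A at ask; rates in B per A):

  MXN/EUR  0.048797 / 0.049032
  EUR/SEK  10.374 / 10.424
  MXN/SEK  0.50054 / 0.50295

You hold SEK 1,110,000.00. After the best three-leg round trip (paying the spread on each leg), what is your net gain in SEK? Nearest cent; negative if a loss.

Best loop SEK → MXN → EUR → SEK:
SEK 1,110,000.00 ÷ 0.50295 (buy MXN at ask) = MXN 2,206,978.82
MXN 2,206,978.82 × 0.048797 (sell MXN at bid) = EUR 107,693.95
EUR 107,693.95 × 10.374 (sell EUR at bid) = SEK 1,117,216.99

Net profit: SEK 7,216.99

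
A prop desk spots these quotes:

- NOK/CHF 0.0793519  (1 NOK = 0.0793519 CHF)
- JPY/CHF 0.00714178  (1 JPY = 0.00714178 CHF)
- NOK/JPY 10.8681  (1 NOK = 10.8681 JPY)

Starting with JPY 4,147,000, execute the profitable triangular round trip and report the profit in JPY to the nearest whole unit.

Profitable loop is JPY → NOK → CHF → JPY:
JPY 4,147,000 ÷ 10.8681 = NOK 381,575.44
NOK 381,575.44 × 0.0793519 = CHF 30,278.74
CHF 30,278.74 ÷ 0.00714178 = JPY 4,239,662
Profit = JPY 4,239,662 − JPY 4,147,000

Profit: JPY 92,662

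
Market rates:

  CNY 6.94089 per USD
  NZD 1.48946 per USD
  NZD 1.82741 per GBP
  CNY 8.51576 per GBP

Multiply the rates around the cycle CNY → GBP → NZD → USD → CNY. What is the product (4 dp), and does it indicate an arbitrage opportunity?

1.0000 (no arbitrage)

Around CNY → GBP → NZD → USD → CNY: 1 ÷ 8.51576 × 1.82741 ÷ 1.48946 × 6.94089 = 0.999997
Product ≈ 1 (deviation 0.000%, within rounding noise).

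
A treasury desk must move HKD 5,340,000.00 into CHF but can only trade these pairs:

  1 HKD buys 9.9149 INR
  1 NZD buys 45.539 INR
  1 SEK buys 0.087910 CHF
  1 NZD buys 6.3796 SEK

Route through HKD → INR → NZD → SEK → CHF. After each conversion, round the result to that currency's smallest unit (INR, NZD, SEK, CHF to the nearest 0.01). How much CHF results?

CHF 652,045.40

HKD 5,340,000.00 × 9.9149 = INR 52,945,566.00
INR 52,945,566.00 ÷ 45.539 = NZD 1,162,642.26
NZD 1,162,642.26 × 6.3796 = SEK 7,417,192.56
SEK 7,417,192.56 × 0.087910 = CHF 652,045.40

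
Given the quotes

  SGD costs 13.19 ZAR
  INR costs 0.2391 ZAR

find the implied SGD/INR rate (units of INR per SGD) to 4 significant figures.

SGD/INR = 55.17

1 SGD × 13.19 = 13.19 ZAR
13.19 ZAR ÷ 0.2391 = 55.1652 INR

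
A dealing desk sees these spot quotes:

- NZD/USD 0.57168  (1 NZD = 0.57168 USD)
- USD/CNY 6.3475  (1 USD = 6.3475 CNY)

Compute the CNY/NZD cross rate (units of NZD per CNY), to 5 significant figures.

1 CNY ÷ 6.3475 = 0.157542 USD
0.157542 USD ÷ 0.57168 = 0.275578 NZD

CNY/NZD = 0.27558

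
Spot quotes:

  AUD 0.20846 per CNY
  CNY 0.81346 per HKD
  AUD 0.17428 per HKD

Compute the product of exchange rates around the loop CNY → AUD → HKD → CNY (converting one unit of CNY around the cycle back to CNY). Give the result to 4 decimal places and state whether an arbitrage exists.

0.9730 (arbitrage exists)

Around CNY → AUD → HKD → CNY: 1 × 0.20846 ÷ 0.17428 × 0.81346 = 0.972997
Product < 1; profitable direction is CNY → HKD → AUD → CNY.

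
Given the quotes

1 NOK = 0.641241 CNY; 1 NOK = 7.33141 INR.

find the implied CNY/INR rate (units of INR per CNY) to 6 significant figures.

1 CNY ÷ 0.641241 = 1.55948 NOK
1.55948 NOK × 7.33141 = 11.4332 INR

CNY/INR = 11.4332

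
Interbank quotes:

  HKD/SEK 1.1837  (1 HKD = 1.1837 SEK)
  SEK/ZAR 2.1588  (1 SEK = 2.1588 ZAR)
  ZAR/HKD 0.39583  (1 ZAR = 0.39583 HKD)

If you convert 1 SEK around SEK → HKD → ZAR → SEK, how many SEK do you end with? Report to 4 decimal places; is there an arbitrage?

0.9886 (arbitrage exists)

Around SEK → HKD → ZAR → SEK: 1 ÷ 1.1837 ÷ 0.39583 ÷ 2.1588 = 0.988638
Product < 1; profitable direction is SEK → ZAR → HKD → SEK.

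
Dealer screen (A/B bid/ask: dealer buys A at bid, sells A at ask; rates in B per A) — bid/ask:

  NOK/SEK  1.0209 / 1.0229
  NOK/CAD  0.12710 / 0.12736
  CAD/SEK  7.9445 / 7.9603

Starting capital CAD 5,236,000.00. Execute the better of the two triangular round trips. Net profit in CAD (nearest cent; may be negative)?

Best loop CAD → NOK → SEK → CAD:
CAD 5,236,000.00 ÷ 0.12736 (buy NOK at ask) = NOK 41,111,809.05
NOK 41,111,809.05 × 1.0209 (sell NOK at bid) = SEK 41,971,045.85
SEK 41,971,045.85 ÷ 7.9603 (buy CAD at ask) = CAD 5,272,545.74

Net profit: CAD 36,545.74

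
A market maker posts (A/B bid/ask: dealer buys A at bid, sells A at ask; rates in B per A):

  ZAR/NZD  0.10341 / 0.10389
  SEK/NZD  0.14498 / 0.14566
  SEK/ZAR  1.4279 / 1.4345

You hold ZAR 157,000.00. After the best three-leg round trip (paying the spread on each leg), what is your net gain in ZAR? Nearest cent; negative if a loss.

Best loop ZAR → NZD → SEK → ZAR:
ZAR 157,000.00 × 0.10341 (sell ZAR at bid) = NZD 16,235.37
NZD 16,235.37 ÷ 0.14566 (buy SEK at ask) = SEK 111,460.73
SEK 111,460.73 × 1.4279 (sell SEK at bid) = ZAR 159,154.78

Net profit: ZAR 2,154.78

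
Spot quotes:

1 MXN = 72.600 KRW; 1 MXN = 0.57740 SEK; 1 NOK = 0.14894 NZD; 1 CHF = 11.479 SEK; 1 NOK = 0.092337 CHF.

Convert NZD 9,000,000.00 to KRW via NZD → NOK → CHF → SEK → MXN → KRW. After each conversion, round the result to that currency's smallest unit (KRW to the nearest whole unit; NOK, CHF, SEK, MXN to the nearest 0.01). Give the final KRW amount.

KRW 8,053,243,247

NZD 9,000,000.00 ÷ 0.14894 = NOK 60,427,017.59
NOK 60,427,017.59 × 0.092337 = CHF 5,579,649.52
CHF 5,579,649.52 × 11.479 = SEK 64,048,796.84
SEK 64,048,796.84 ÷ 0.57740 = MXN 110,926,215.52
MXN 110,926,215.52 × 72.600 = KRW 8,053,243,247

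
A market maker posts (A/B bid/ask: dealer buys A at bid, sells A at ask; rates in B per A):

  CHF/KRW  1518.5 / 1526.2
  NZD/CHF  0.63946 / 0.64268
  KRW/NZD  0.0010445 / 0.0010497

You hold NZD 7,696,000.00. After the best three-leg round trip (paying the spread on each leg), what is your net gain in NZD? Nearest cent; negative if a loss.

Net profit: NZD 109,517.16

Best loop NZD → CHF → KRW → NZD:
NZD 7,696,000.00 × 0.63946 (sell NZD at bid) = CHF 4,921,284.16
CHF 4,921,284.16 × 1518.5 (sell CHF at bid) = KRW 7,472,969,997
KRW 7,472,969,997 × 0.0010445 (sell KRW at bid) = NZD 7,805,517.16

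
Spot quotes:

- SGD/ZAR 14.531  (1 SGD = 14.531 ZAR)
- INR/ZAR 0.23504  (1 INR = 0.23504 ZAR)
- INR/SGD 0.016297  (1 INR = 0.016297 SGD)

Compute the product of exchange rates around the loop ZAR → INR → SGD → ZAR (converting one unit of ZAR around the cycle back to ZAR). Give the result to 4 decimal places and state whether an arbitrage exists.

Around ZAR → INR → SGD → ZAR: 1 ÷ 0.23504 × 0.016297 × 14.531 = 1.007538
Product > 1; profitable direction is ZAR → INR → SGD → ZAR.

1.0075 (arbitrage exists)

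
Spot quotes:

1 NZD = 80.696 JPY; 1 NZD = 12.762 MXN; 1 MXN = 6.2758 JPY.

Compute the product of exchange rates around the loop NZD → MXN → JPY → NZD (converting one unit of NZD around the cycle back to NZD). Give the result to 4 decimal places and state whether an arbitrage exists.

0.9925 (arbitrage exists)

Around NZD → MXN → JPY → NZD: 1 × 12.762 × 6.2758 ÷ 80.696 = 0.992512
Product < 1; profitable direction is NZD → JPY → MXN → NZD.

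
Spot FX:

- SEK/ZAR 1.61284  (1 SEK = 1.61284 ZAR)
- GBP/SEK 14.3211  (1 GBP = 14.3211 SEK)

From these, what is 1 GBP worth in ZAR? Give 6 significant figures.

1 GBP × 14.3211 = 14.3211 SEK
14.3211 SEK × 1.61284 = 23.0976 ZAR

GBP/ZAR = 23.0976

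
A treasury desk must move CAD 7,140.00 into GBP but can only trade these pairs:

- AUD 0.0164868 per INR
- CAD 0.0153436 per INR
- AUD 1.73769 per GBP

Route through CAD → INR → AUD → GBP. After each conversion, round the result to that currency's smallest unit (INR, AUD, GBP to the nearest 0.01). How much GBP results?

CAD 7,140.00 ÷ 0.0153436 = INR 465,340.60
INR 465,340.60 × 0.0164868 = AUD 7,671.98
AUD 7,671.98 ÷ 1.73769 = GBP 4,415.05

GBP 4,415.05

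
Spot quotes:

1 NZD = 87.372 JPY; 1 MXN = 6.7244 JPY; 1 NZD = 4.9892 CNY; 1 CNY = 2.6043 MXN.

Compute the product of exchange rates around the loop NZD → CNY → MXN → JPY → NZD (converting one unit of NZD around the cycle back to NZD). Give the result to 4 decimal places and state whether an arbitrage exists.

1.0000 (no arbitrage)

Around NZD → CNY → MXN → JPY → NZD: 1 × 4.9892 × 2.6043 × 6.7244 ÷ 87.372 = 1.000007
Product ≈ 1 (deviation 0.001%, within rounding noise).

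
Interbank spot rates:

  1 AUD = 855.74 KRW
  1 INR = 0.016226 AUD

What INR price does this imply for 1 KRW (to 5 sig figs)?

1 KRW ÷ 855.74 = 0.00116858 AUD
0.00116858 AUD ÷ 0.016226 = 0.0720189 INR

KRW/INR = 0.072019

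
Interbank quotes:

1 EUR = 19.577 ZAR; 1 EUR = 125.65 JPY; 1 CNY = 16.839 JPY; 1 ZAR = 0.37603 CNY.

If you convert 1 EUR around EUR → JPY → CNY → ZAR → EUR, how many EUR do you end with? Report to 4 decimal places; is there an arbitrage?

Around EUR → JPY → CNY → ZAR → EUR: 1 × 125.65 ÷ 16.839 ÷ 0.37603 ÷ 19.577 = 1.013626
Product > 1; profitable direction is EUR → JPY → CNY → ZAR → EUR.

1.0136 (arbitrage exists)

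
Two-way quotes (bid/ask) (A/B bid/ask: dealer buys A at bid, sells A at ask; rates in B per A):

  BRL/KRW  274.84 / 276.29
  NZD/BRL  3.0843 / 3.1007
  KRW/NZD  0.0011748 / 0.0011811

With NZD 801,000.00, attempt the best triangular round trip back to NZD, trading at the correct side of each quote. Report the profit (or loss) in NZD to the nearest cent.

Net result: NZD -3,312.09 (no profitable arbitrage after spreads)

Best loop NZD → BRL → KRW → NZD:
NZD 801,000.00 × 3.0843 (sell NZD at bid) = BRL 2,470,524.30
BRL 2,470,524.30 × 274.84 (sell BRL at bid) = KRW 678,998,899
KRW 678,998,899 × 0.0011748 (sell KRW at bid) = NZD 797,687.91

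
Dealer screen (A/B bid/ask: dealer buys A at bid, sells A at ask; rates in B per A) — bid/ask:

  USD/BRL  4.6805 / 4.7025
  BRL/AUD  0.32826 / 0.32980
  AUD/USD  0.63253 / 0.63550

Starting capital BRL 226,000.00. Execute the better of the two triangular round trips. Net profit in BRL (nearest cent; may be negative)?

Best loop BRL → USD → AUD → BRL:
BRL 226,000.00 ÷ 4.7025 (buy USD at ask) = USD 48,059.54
USD 48,059.54 ÷ 0.63550 (buy AUD at ask) = AUD 75,624.77
AUD 75,624.77 ÷ 0.32980 (buy BRL at ask) = BRL 229,304.95

Net profit: BRL 3,304.95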